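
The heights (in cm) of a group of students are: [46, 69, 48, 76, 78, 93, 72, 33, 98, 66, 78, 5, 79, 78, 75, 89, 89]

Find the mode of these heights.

78

Step 1: Count the frequency of each value:
  5: appears 1 time(s)
  33: appears 1 time(s)
  46: appears 1 time(s)
  48: appears 1 time(s)
  66: appears 1 time(s)
  69: appears 1 time(s)
  72: appears 1 time(s)
  75: appears 1 time(s)
  76: appears 1 time(s)
  78: appears 3 time(s)
  79: appears 1 time(s)
  89: appears 2 time(s)
  93: appears 1 time(s)
  98: appears 1 time(s)
Step 2: The value 78 appears most frequently (3 times).
Step 3: Mode = 78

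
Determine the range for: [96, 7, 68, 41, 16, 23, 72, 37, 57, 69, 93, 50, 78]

89

Step 1: Identify the maximum value: max = 96
Step 2: Identify the minimum value: min = 7
Step 3: Range = max - min = 96 - 7 = 89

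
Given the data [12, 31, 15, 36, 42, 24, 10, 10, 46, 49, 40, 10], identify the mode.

10

Step 1: Count the frequency of each value:
  10: appears 3 time(s)
  12: appears 1 time(s)
  15: appears 1 time(s)
  24: appears 1 time(s)
  31: appears 1 time(s)
  36: appears 1 time(s)
  40: appears 1 time(s)
  42: appears 1 time(s)
  46: appears 1 time(s)
  49: appears 1 time(s)
Step 2: The value 10 appears most frequently (3 times).
Step 3: Mode = 10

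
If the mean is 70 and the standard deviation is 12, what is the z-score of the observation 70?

0

Step 1: Recall the z-score formula: z = (x - mu) / sigma
Step 2: Substitute values: z = (70 - 70) / 12
Step 3: z = 0 / 12 = 0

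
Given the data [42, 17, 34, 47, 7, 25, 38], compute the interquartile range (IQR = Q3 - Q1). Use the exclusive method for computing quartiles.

25

Step 1: Sort the data: [7, 17, 25, 34, 38, 42, 47]
Step 2: n = 7
Step 3: Using the exclusive quartile method:
  Q1 = 17
  Q2 (median) = 34
  Q3 = 42
  IQR = Q3 - Q1 = 42 - 17 = 25
Step 4: IQR = 25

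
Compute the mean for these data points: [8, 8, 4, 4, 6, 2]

5.3333

Step 1: Sum all values: 8 + 8 + 4 + 4 + 6 + 2 = 32
Step 2: Count the number of values: n = 6
Step 3: Mean = sum / n = 32 / 6 = 5.3333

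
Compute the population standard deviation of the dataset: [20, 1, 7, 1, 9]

6.9742

Step 1: Compute the mean: 7.6
Step 2: Sum of squared deviations from the mean: 243.2
Step 3: Population variance = 243.2 / 5 = 48.64
Step 4: Standard deviation = sqrt(48.64) = 6.9742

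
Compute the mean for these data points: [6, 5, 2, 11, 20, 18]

10.3333

Step 1: Sum all values: 6 + 5 + 2 + 11 + 20 + 18 = 62
Step 2: Count the number of values: n = 6
Step 3: Mean = sum / n = 62 / 6 = 10.3333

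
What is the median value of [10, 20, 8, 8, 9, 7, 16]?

9

Step 1: Sort the data in ascending order: [7, 8, 8, 9, 10, 16, 20]
Step 2: The number of values is n = 7.
Step 3: Since n is odd, the median is the middle value at position 4: 9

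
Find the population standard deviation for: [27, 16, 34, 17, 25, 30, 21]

6.1809

Step 1: Compute the mean: 24.2857
Step 2: Sum of squared deviations from the mean: 267.4286
Step 3: Population variance = 267.4286 / 7 = 38.2041
Step 4: Standard deviation = sqrt(38.2041) = 6.1809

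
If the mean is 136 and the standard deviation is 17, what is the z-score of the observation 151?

0.8824

Step 1: Recall the z-score formula: z = (x - mu) / sigma
Step 2: Substitute values: z = (151 - 136) / 17
Step 3: z = 15 / 17 = 0.8824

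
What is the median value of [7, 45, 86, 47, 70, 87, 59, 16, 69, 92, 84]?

69

Step 1: Sort the data in ascending order: [7, 16, 45, 47, 59, 69, 70, 84, 86, 87, 92]
Step 2: The number of values is n = 11.
Step 3: Since n is odd, the median is the middle value at position 6: 69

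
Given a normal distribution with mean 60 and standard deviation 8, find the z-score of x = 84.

3

Step 1: Recall the z-score formula: z = (x - mu) / sigma
Step 2: Substitute values: z = (84 - 60) / 8
Step 3: z = 24 / 8 = 3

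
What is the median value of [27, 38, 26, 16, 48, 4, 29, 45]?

28

Step 1: Sort the data in ascending order: [4, 16, 26, 27, 29, 38, 45, 48]
Step 2: The number of values is n = 8.
Step 3: Since n is even, the median is the average of positions 4 and 5:
  Median = (27 + 29) / 2 = 28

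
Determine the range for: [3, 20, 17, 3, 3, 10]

17

Step 1: Identify the maximum value: max = 20
Step 2: Identify the minimum value: min = 3
Step 3: Range = max - min = 20 - 3 = 17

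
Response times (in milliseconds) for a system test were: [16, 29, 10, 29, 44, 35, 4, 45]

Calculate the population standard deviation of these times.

14.239

Step 1: Compute the mean: 26.5
Step 2: Sum of squared deviations from the mean: 1622
Step 3: Population variance = 1622 / 8 = 202.75
Step 4: Standard deviation = sqrt(202.75) = 14.239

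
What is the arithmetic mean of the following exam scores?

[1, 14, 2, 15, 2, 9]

7.1667

Step 1: Sum all values: 1 + 14 + 2 + 15 + 2 + 9 = 43
Step 2: Count the number of values: n = 6
Step 3: Mean = sum / n = 43 / 6 = 7.1667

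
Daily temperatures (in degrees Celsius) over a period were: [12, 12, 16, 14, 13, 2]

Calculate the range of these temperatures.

14

Step 1: Identify the maximum value: max = 16
Step 2: Identify the minimum value: min = 2
Step 3: Range = max - min = 16 - 2 = 14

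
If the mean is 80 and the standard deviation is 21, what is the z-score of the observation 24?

-2.6667

Step 1: Recall the z-score formula: z = (x - mu) / sigma
Step 2: Substitute values: z = (24 - 80) / 21
Step 3: z = -56 / 21 = -2.6667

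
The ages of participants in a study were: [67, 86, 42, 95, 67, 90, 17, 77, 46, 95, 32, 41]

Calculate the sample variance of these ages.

711.3561

Step 1: Compute the mean: (67 + 86 + 42 + 95 + 67 + 90 + 17 + 77 + 46 + 95 + 32 + 41) / 12 = 62.9167
Step 2: Compute squared deviations from the mean:
  (67 - 62.9167)^2 = 16.6736
  (86 - 62.9167)^2 = 532.8403
  (42 - 62.9167)^2 = 437.5069
  (95 - 62.9167)^2 = 1029.3403
  (67 - 62.9167)^2 = 16.6736
  (90 - 62.9167)^2 = 733.5069
  (17 - 62.9167)^2 = 2108.3403
  (77 - 62.9167)^2 = 198.3403
  (46 - 62.9167)^2 = 286.1736
  (95 - 62.9167)^2 = 1029.3403
  (32 - 62.9167)^2 = 955.8403
  (41 - 62.9167)^2 = 480.3403
Step 3: Sum of squared deviations = 7824.9167
Step 4: Sample variance = 7824.9167 / 11 = 711.3561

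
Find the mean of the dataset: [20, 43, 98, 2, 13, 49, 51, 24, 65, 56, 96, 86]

50.25

Step 1: Sum all values: 20 + 43 + 98 + 2 + 13 + 49 + 51 + 24 + 65 + 56 + 96 + 86 = 603
Step 2: Count the number of values: n = 12
Step 3: Mean = sum / n = 603 / 12 = 50.25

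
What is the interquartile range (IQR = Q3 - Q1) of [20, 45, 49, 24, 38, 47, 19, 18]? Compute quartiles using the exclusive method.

27.25

Step 1: Sort the data: [18, 19, 20, 24, 38, 45, 47, 49]
Step 2: n = 8
Step 3: Using the exclusive quartile method:
  Q1 = 19.25
  Q2 (median) = 31
  Q3 = 46.5
  IQR = Q3 - Q1 = 46.5 - 19.25 = 27.25
Step 4: IQR = 27.25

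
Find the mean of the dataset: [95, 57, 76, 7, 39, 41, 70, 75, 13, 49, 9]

48.2727

Step 1: Sum all values: 95 + 57 + 76 + 7 + 39 + 41 + 70 + 75 + 13 + 49 + 9 = 531
Step 2: Count the number of values: n = 11
Step 3: Mean = sum / n = 531 / 11 = 48.2727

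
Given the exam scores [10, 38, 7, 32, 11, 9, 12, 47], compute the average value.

20.75

Step 1: Sum all values: 10 + 38 + 7 + 32 + 11 + 9 + 12 + 47 = 166
Step 2: Count the number of values: n = 8
Step 3: Mean = sum / n = 166 / 8 = 20.75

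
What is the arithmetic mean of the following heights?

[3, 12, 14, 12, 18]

11.8

Step 1: Sum all values: 3 + 12 + 14 + 12 + 18 = 59
Step 2: Count the number of values: n = 5
Step 3: Mean = sum / n = 59 / 5 = 11.8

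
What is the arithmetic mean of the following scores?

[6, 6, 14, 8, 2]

7.2

Step 1: Sum all values: 6 + 6 + 14 + 8 + 2 = 36
Step 2: Count the number of values: n = 5
Step 3: Mean = sum / n = 36 / 5 = 7.2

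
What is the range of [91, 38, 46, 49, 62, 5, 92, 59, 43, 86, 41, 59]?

87

Step 1: Identify the maximum value: max = 92
Step 2: Identify the minimum value: min = 5
Step 3: Range = max - min = 92 - 5 = 87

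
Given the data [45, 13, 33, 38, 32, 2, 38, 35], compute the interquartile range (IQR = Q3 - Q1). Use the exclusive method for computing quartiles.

20.25

Step 1: Sort the data: [2, 13, 32, 33, 35, 38, 38, 45]
Step 2: n = 8
Step 3: Using the exclusive quartile method:
  Q1 = 17.75
  Q2 (median) = 34
  Q3 = 38
  IQR = Q3 - Q1 = 38 - 17.75 = 20.25
Step 4: IQR = 20.25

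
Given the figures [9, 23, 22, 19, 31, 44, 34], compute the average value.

26

Step 1: Sum all values: 9 + 23 + 22 + 19 + 31 + 44 + 34 = 182
Step 2: Count the number of values: n = 7
Step 3: Mean = sum / n = 182 / 7 = 26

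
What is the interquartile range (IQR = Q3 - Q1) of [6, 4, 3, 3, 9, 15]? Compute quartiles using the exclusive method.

7.5

Step 1: Sort the data: [3, 3, 4, 6, 9, 15]
Step 2: n = 6
Step 3: Using the exclusive quartile method:
  Q1 = 3
  Q2 (median) = 5
  Q3 = 10.5
  IQR = Q3 - Q1 = 10.5 - 3 = 7.5
Step 4: IQR = 7.5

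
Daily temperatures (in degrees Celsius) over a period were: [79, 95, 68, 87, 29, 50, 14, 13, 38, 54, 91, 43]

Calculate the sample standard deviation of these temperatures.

28.9905

Step 1: Compute the mean: 55.0833
Step 2: Sum of squared deviations from the mean: 9244.9167
Step 3: Sample variance = 9244.9167 / 11 = 840.447
Step 4: Standard deviation = sqrt(840.447) = 28.9905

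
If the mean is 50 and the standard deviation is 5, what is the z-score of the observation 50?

0

Step 1: Recall the z-score formula: z = (x - mu) / sigma
Step 2: Substitute values: z = (50 - 50) / 5
Step 3: z = 0 / 5 = 0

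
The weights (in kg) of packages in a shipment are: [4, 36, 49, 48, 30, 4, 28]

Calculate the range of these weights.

45

Step 1: Identify the maximum value: max = 49
Step 2: Identify the minimum value: min = 4
Step 3: Range = max - min = 49 - 4 = 45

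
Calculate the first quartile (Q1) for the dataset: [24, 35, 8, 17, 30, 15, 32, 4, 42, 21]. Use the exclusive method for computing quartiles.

13.25

Step 1: Sort the data: [4, 8, 15, 17, 21, 24, 30, 32, 35, 42]
Step 2: n = 10
Step 3: Using the exclusive quartile method:
  Q1 = 13.25
  Q2 (median) = 22.5
  Q3 = 32.75
  IQR = Q3 - Q1 = 32.75 - 13.25 = 19.5
Step 4: Q1 = 13.25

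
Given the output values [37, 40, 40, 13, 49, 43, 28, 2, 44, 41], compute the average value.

33.7

Step 1: Sum all values: 37 + 40 + 40 + 13 + 49 + 43 + 28 + 2 + 44 + 41 = 337
Step 2: Count the number of values: n = 10
Step 3: Mean = sum / n = 337 / 10 = 33.7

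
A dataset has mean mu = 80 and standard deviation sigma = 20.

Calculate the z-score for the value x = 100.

1

Step 1: Recall the z-score formula: z = (x - mu) / sigma
Step 2: Substitute values: z = (100 - 80) / 20
Step 3: z = 20 / 20 = 1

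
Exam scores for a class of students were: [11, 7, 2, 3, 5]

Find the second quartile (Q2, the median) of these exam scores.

5

Step 1: Sort the data: [2, 3, 5, 7, 11]
Step 2: n = 5
Step 3: Q2 is the median. Since n is odd, it is the middle value at position 3: 5
Step 4: Q2 = 5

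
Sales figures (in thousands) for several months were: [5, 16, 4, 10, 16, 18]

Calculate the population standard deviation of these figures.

5.5302

Step 1: Compute the mean: 11.5
Step 2: Sum of squared deviations from the mean: 183.5
Step 3: Population variance = 183.5 / 6 = 30.5833
Step 4: Standard deviation = sqrt(30.5833) = 5.5302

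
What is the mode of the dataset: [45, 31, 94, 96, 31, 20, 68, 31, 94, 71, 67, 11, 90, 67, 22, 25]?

31

Step 1: Count the frequency of each value:
  11: appears 1 time(s)
  20: appears 1 time(s)
  22: appears 1 time(s)
  25: appears 1 time(s)
  31: appears 3 time(s)
  45: appears 1 time(s)
  67: appears 2 time(s)
  68: appears 1 time(s)
  71: appears 1 time(s)
  90: appears 1 time(s)
  94: appears 2 time(s)
  96: appears 1 time(s)
Step 2: The value 31 appears most frequently (3 times).
Step 3: Mode = 31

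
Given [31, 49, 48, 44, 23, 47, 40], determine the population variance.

82.7755

Step 1: Compute the mean: (31 + 49 + 48 + 44 + 23 + 47 + 40) / 7 = 40.2857
Step 2: Compute squared deviations from the mean:
  (31 - 40.2857)^2 = 86.2245
  (49 - 40.2857)^2 = 75.9388
  (48 - 40.2857)^2 = 59.5102
  (44 - 40.2857)^2 = 13.7959
  (23 - 40.2857)^2 = 298.7959
  (47 - 40.2857)^2 = 45.0816
  (40 - 40.2857)^2 = 0.0816
Step 3: Sum of squared deviations = 579.4286
Step 4: Population variance = 579.4286 / 7 = 82.7755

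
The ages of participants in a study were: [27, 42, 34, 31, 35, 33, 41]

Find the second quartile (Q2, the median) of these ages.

34

Step 1: Sort the data: [27, 31, 33, 34, 35, 41, 42]
Step 2: n = 7
Step 3: Q2 is the median. Since n is odd, it is the middle value at position 4: 34
Step 4: Q2 = 34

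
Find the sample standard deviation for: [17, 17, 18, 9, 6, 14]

4.9295

Step 1: Compute the mean: 13.5
Step 2: Sum of squared deviations from the mean: 121.5
Step 3: Sample variance = 121.5 / 5 = 24.3
Step 4: Standard deviation = sqrt(24.3) = 4.9295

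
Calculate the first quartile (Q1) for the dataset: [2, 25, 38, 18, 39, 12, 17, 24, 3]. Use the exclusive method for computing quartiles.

7.5

Step 1: Sort the data: [2, 3, 12, 17, 18, 24, 25, 38, 39]
Step 2: n = 9
Step 3: Using the exclusive quartile method:
  Q1 = 7.5
  Q2 (median) = 18
  Q3 = 31.5
  IQR = Q3 - Q1 = 31.5 - 7.5 = 24
Step 4: Q1 = 7.5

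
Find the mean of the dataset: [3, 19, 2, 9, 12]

9

Step 1: Sum all values: 3 + 19 + 2 + 9 + 12 = 45
Step 2: Count the number of values: n = 5
Step 3: Mean = sum / n = 45 / 5 = 9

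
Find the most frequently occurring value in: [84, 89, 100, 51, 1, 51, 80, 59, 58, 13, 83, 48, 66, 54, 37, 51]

51

Step 1: Count the frequency of each value:
  1: appears 1 time(s)
  13: appears 1 time(s)
  37: appears 1 time(s)
  48: appears 1 time(s)
  51: appears 3 time(s)
  54: appears 1 time(s)
  58: appears 1 time(s)
  59: appears 1 time(s)
  66: appears 1 time(s)
  80: appears 1 time(s)
  83: appears 1 time(s)
  84: appears 1 time(s)
  89: appears 1 time(s)
  100: appears 1 time(s)
Step 2: The value 51 appears most frequently (3 times).
Step 3: Mode = 51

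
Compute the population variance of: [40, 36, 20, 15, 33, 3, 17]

152.2449

Step 1: Compute the mean: (40 + 36 + 20 + 15 + 33 + 3 + 17) / 7 = 23.4286
Step 2: Compute squared deviations from the mean:
  (40 - 23.4286)^2 = 274.6122
  (36 - 23.4286)^2 = 158.0408
  (20 - 23.4286)^2 = 11.7551
  (15 - 23.4286)^2 = 71.0408
  (33 - 23.4286)^2 = 91.6122
  (3 - 23.4286)^2 = 417.3265
  (17 - 23.4286)^2 = 41.3265
Step 3: Sum of squared deviations = 1065.7143
Step 4: Population variance = 1065.7143 / 7 = 152.2449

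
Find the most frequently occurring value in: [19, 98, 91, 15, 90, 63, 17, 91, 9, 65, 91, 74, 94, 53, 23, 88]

91

Step 1: Count the frequency of each value:
  9: appears 1 time(s)
  15: appears 1 time(s)
  17: appears 1 time(s)
  19: appears 1 time(s)
  23: appears 1 time(s)
  53: appears 1 time(s)
  63: appears 1 time(s)
  65: appears 1 time(s)
  74: appears 1 time(s)
  88: appears 1 time(s)
  90: appears 1 time(s)
  91: appears 3 time(s)
  94: appears 1 time(s)
  98: appears 1 time(s)
Step 2: The value 91 appears most frequently (3 times).
Step 3: Mode = 91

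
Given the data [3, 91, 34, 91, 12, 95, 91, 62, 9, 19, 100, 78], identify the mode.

91

Step 1: Count the frequency of each value:
  3: appears 1 time(s)
  9: appears 1 time(s)
  12: appears 1 time(s)
  19: appears 1 time(s)
  34: appears 1 time(s)
  62: appears 1 time(s)
  78: appears 1 time(s)
  91: appears 3 time(s)
  95: appears 1 time(s)
  100: appears 1 time(s)
Step 2: The value 91 appears most frequently (3 times).
Step 3: Mode = 91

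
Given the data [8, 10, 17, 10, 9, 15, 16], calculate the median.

10

Step 1: Sort the data in ascending order: [8, 9, 10, 10, 15, 16, 17]
Step 2: The number of values is n = 7.
Step 3: Since n is odd, the median is the middle value at position 4: 10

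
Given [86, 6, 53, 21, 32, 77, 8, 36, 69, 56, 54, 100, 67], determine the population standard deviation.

28.1202

Step 1: Compute the mean: 51.1538
Step 2: Sum of squared deviations from the mean: 10279.6923
Step 3: Population variance = 10279.6923 / 13 = 790.7456
Step 4: Standard deviation = sqrt(790.7456) = 28.1202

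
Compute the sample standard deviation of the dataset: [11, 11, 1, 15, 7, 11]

4.8028

Step 1: Compute the mean: 9.3333
Step 2: Sum of squared deviations from the mean: 115.3333
Step 3: Sample variance = 115.3333 / 5 = 23.0667
Step 4: Standard deviation = sqrt(23.0667) = 4.8028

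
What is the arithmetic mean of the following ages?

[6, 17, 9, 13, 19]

12.8

Step 1: Sum all values: 6 + 17 + 9 + 13 + 19 = 64
Step 2: Count the number of values: n = 5
Step 3: Mean = sum / n = 64 / 5 = 12.8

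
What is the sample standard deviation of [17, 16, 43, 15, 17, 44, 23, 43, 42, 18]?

13.2564

Step 1: Compute the mean: 27.8
Step 2: Sum of squared deviations from the mean: 1581.6
Step 3: Sample variance = 1581.6 / 9 = 175.7333
Step 4: Standard deviation = sqrt(175.7333) = 13.2564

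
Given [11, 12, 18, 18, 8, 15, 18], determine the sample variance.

16.2381

Step 1: Compute the mean: (11 + 12 + 18 + 18 + 8 + 15 + 18) / 7 = 14.2857
Step 2: Compute squared deviations from the mean:
  (11 - 14.2857)^2 = 10.7959
  (12 - 14.2857)^2 = 5.2245
  (18 - 14.2857)^2 = 13.7959
  (18 - 14.2857)^2 = 13.7959
  (8 - 14.2857)^2 = 39.5102
  (15 - 14.2857)^2 = 0.5102
  (18 - 14.2857)^2 = 13.7959
Step 3: Sum of squared deviations = 97.4286
Step 4: Sample variance = 97.4286 / 6 = 16.2381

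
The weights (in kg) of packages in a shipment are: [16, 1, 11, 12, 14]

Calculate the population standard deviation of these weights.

5.1923

Step 1: Compute the mean: 10.8
Step 2: Sum of squared deviations from the mean: 134.8
Step 3: Population variance = 134.8 / 5 = 26.96
Step 4: Standard deviation = sqrt(26.96) = 5.1923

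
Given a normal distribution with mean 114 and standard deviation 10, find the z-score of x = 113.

-0.1

Step 1: Recall the z-score formula: z = (x - mu) / sigma
Step 2: Substitute values: z = (113 - 114) / 10
Step 3: z = -1 / 10 = -0.1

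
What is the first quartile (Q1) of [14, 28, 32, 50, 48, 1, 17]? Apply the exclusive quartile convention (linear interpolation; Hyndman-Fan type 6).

14

Step 1: Sort the data: [1, 14, 17, 28, 32, 48, 50]
Step 2: n = 7
Step 3: Using the exclusive quartile method:
  Q1 = 14
  Q2 (median) = 28
  Q3 = 48
  IQR = Q3 - Q1 = 48 - 14 = 34
Step 4: Q1 = 14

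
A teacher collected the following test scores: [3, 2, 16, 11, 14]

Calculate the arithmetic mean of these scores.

9.2

Step 1: Sum all values: 3 + 2 + 16 + 11 + 14 = 46
Step 2: Count the number of values: n = 5
Step 3: Mean = sum / n = 46 / 5 = 9.2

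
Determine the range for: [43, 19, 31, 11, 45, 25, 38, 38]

34

Step 1: Identify the maximum value: max = 45
Step 2: Identify the minimum value: min = 11
Step 3: Range = max - min = 45 - 11 = 34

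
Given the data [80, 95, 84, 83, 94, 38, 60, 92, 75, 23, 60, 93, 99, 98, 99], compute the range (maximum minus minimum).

76

Step 1: Identify the maximum value: max = 99
Step 2: Identify the minimum value: min = 23
Step 3: Range = max - min = 99 - 23 = 76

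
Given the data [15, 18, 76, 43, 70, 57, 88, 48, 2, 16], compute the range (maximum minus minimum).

86

Step 1: Identify the maximum value: max = 88
Step 2: Identify the minimum value: min = 2
Step 3: Range = max - min = 88 - 2 = 86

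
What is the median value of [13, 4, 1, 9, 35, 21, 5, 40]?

11

Step 1: Sort the data in ascending order: [1, 4, 5, 9, 13, 21, 35, 40]
Step 2: The number of values is n = 8.
Step 3: Since n is even, the median is the average of positions 4 and 5:
  Median = (9 + 13) / 2 = 11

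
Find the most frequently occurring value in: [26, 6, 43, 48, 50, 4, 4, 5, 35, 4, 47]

4

Step 1: Count the frequency of each value:
  4: appears 3 time(s)
  5: appears 1 time(s)
  6: appears 1 time(s)
  26: appears 1 time(s)
  35: appears 1 time(s)
  43: appears 1 time(s)
  47: appears 1 time(s)
  48: appears 1 time(s)
  50: appears 1 time(s)
Step 2: The value 4 appears most frequently (3 times).
Step 3: Mode = 4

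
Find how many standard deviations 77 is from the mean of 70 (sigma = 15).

0.4667

Step 1: Recall the z-score formula: z = (x - mu) / sigma
Step 2: Substitute values: z = (77 - 70) / 15
Step 3: z = 7 / 15 = 0.4667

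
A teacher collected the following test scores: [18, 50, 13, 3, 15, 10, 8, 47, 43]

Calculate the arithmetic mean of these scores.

23

Step 1: Sum all values: 18 + 50 + 13 + 3 + 15 + 10 + 8 + 47 + 43 = 207
Step 2: Count the number of values: n = 9
Step 3: Mean = sum / n = 207 / 9 = 23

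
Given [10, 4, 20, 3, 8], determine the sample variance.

46

Step 1: Compute the mean: (10 + 4 + 20 + 3 + 8) / 5 = 9
Step 2: Compute squared deviations from the mean:
  (10 - 9)^2 = 1
  (4 - 9)^2 = 25
  (20 - 9)^2 = 121
  (3 - 9)^2 = 36
  (8 - 9)^2 = 1
Step 3: Sum of squared deviations = 184
Step 4: Sample variance = 184 / 4 = 46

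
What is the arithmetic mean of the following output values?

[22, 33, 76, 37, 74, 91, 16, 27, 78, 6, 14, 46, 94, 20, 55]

45.9333

Step 1: Sum all values: 22 + 33 + 76 + 37 + 74 + 91 + 16 + 27 + 78 + 6 + 14 + 46 + 94 + 20 + 55 = 689
Step 2: Count the number of values: n = 15
Step 3: Mean = sum / n = 689 / 15 = 45.9333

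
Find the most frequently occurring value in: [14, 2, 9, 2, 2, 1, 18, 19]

2

Step 1: Count the frequency of each value:
  1: appears 1 time(s)
  2: appears 3 time(s)
  9: appears 1 time(s)
  14: appears 1 time(s)
  18: appears 1 time(s)
  19: appears 1 time(s)
Step 2: The value 2 appears most frequently (3 times).
Step 3: Mode = 2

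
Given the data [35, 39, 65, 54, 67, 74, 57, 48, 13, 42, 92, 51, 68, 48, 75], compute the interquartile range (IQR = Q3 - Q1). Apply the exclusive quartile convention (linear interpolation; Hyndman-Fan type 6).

26

Step 1: Sort the data: [13, 35, 39, 42, 48, 48, 51, 54, 57, 65, 67, 68, 74, 75, 92]
Step 2: n = 15
Step 3: Using the exclusive quartile method:
  Q1 = 42
  Q2 (median) = 54
  Q3 = 68
  IQR = Q3 - Q1 = 68 - 42 = 26
Step 4: IQR = 26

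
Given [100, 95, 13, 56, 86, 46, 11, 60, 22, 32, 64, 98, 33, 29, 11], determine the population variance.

981.3067

Step 1: Compute the mean: (100 + 95 + 13 + 56 + 86 + 46 + 11 + 60 + 22 + 32 + 64 + 98 + 33 + 29 + 11) / 15 = 50.4
Step 2: Compute squared deviations from the mean:
  (100 - 50.4)^2 = 2460.16
  (95 - 50.4)^2 = 1989.16
  (13 - 50.4)^2 = 1398.76
  (56 - 50.4)^2 = 31.36
  (86 - 50.4)^2 = 1267.36
  (46 - 50.4)^2 = 19.36
  (11 - 50.4)^2 = 1552.36
  (60 - 50.4)^2 = 92.16
  (22 - 50.4)^2 = 806.56
  (32 - 50.4)^2 = 338.56
  (64 - 50.4)^2 = 184.96
  (98 - 50.4)^2 = 2265.76
  (33 - 50.4)^2 = 302.76
  (29 - 50.4)^2 = 457.96
  (11 - 50.4)^2 = 1552.36
Step 3: Sum of squared deviations = 14719.6
Step 4: Population variance = 14719.6 / 15 = 981.3067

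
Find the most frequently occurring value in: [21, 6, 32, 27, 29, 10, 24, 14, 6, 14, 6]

6

Step 1: Count the frequency of each value:
  6: appears 3 time(s)
  10: appears 1 time(s)
  14: appears 2 time(s)
  21: appears 1 time(s)
  24: appears 1 time(s)
  27: appears 1 time(s)
  29: appears 1 time(s)
  32: appears 1 time(s)
Step 2: The value 6 appears most frequently (3 times).
Step 3: Mode = 6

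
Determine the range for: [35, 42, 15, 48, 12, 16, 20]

36

Step 1: Identify the maximum value: max = 48
Step 2: Identify the minimum value: min = 12
Step 3: Range = max - min = 48 - 12 = 36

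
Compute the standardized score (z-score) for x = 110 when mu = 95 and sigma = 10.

1.5

Step 1: Recall the z-score formula: z = (x - mu) / sigma
Step 2: Substitute values: z = (110 - 95) / 10
Step 3: z = 15 / 10 = 1.5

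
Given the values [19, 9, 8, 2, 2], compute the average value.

8

Step 1: Sum all values: 19 + 9 + 8 + 2 + 2 = 40
Step 2: Count the number of values: n = 5
Step 3: Mean = sum / n = 40 / 5 = 8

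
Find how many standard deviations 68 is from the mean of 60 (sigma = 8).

1

Step 1: Recall the z-score formula: z = (x - mu) / sigma
Step 2: Substitute values: z = (68 - 60) / 8
Step 3: z = 8 / 8 = 1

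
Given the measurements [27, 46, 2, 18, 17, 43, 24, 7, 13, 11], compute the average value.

20.8

Step 1: Sum all values: 27 + 46 + 2 + 18 + 17 + 43 + 24 + 7 + 13 + 11 = 208
Step 2: Count the number of values: n = 10
Step 3: Mean = sum / n = 208 / 10 = 20.8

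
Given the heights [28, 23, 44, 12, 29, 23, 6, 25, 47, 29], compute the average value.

26.6

Step 1: Sum all values: 28 + 23 + 44 + 12 + 29 + 23 + 6 + 25 + 47 + 29 = 266
Step 2: Count the number of values: n = 10
Step 3: Mean = sum / n = 266 / 10 = 26.6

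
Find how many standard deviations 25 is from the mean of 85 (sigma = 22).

-2.7273

Step 1: Recall the z-score formula: z = (x - mu) / sigma
Step 2: Substitute values: z = (25 - 85) / 22
Step 3: z = -60 / 22 = -2.7273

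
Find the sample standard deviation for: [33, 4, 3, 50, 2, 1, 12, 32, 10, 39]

18.0997

Step 1: Compute the mean: 18.6
Step 2: Sum of squared deviations from the mean: 2948.4
Step 3: Sample variance = 2948.4 / 9 = 327.6
Step 4: Standard deviation = sqrt(327.6) = 18.0997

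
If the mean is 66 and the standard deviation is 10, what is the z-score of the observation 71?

0.5

Step 1: Recall the z-score formula: z = (x - mu) / sigma
Step 2: Substitute values: z = (71 - 66) / 10
Step 3: z = 5 / 10 = 0.5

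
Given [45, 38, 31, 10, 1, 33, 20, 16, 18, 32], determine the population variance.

167.04

Step 1: Compute the mean: (45 + 38 + 31 + 10 + 1 + 33 + 20 + 16 + 18 + 32) / 10 = 24.4
Step 2: Compute squared deviations from the mean:
  (45 - 24.4)^2 = 424.36
  (38 - 24.4)^2 = 184.96
  (31 - 24.4)^2 = 43.56
  (10 - 24.4)^2 = 207.36
  (1 - 24.4)^2 = 547.56
  (33 - 24.4)^2 = 73.96
  (20 - 24.4)^2 = 19.36
  (16 - 24.4)^2 = 70.56
  (18 - 24.4)^2 = 40.96
  (32 - 24.4)^2 = 57.76
Step 3: Sum of squared deviations = 1670.4
Step 4: Population variance = 1670.4 / 10 = 167.04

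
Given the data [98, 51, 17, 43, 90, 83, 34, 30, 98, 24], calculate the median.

47

Step 1: Sort the data in ascending order: [17, 24, 30, 34, 43, 51, 83, 90, 98, 98]
Step 2: The number of values is n = 10.
Step 3: Since n is even, the median is the average of positions 5 and 6:
  Median = (43 + 51) / 2 = 47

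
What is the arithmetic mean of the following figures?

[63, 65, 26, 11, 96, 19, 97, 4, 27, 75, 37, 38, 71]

48.3846

Step 1: Sum all values: 63 + 65 + 26 + 11 + 96 + 19 + 97 + 4 + 27 + 75 + 37 + 38 + 71 = 629
Step 2: Count the number of values: n = 13
Step 3: Mean = sum / n = 629 / 13 = 48.3846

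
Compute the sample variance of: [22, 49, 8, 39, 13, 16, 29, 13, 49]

251.5278

Step 1: Compute the mean: (22 + 49 + 8 + 39 + 13 + 16 + 29 + 13 + 49) / 9 = 26.4444
Step 2: Compute squared deviations from the mean:
  (22 - 26.4444)^2 = 19.7531
  (49 - 26.4444)^2 = 508.7531
  (8 - 26.4444)^2 = 340.1975
  (39 - 26.4444)^2 = 157.642
  (13 - 26.4444)^2 = 180.7531
  (16 - 26.4444)^2 = 109.0864
  (29 - 26.4444)^2 = 6.5309
  (13 - 26.4444)^2 = 180.7531
  (49 - 26.4444)^2 = 508.7531
Step 3: Sum of squared deviations = 2012.2222
Step 4: Sample variance = 2012.2222 / 8 = 251.5278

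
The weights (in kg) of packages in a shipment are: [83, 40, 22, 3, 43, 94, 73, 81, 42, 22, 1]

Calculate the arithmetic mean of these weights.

45.8182

Step 1: Sum all values: 83 + 40 + 22 + 3 + 43 + 94 + 73 + 81 + 42 + 22 + 1 = 504
Step 2: Count the number of values: n = 11
Step 3: Mean = sum / n = 504 / 11 = 45.8182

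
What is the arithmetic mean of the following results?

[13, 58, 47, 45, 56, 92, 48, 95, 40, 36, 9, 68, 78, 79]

54.5714

Step 1: Sum all values: 13 + 58 + 47 + 45 + 56 + 92 + 48 + 95 + 40 + 36 + 9 + 68 + 78 + 79 = 764
Step 2: Count the number of values: n = 14
Step 3: Mean = sum / n = 764 / 14 = 54.5714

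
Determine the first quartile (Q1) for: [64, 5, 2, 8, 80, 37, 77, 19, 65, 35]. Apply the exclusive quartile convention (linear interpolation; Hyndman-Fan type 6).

7.25

Step 1: Sort the data: [2, 5, 8, 19, 35, 37, 64, 65, 77, 80]
Step 2: n = 10
Step 3: Using the exclusive quartile method:
  Q1 = 7.25
  Q2 (median) = 36
  Q3 = 68
  IQR = Q3 - Q1 = 68 - 7.25 = 60.75
Step 4: Q1 = 7.25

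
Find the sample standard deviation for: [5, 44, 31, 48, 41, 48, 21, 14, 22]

15.7727

Step 1: Compute the mean: 30.4444
Step 2: Sum of squared deviations from the mean: 1990.2222
Step 3: Sample variance = 1990.2222 / 8 = 248.7778
Step 4: Standard deviation = sqrt(248.7778) = 15.7727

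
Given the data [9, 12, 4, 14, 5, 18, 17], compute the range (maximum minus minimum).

14

Step 1: Identify the maximum value: max = 18
Step 2: Identify the minimum value: min = 4
Step 3: Range = max - min = 18 - 4 = 14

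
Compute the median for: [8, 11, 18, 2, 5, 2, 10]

8

Step 1: Sort the data in ascending order: [2, 2, 5, 8, 10, 11, 18]
Step 2: The number of values is n = 7.
Step 3: Since n is odd, the median is the middle value at position 4: 8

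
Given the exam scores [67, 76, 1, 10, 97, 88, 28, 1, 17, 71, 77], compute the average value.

48.4545

Step 1: Sum all values: 67 + 76 + 1 + 10 + 97 + 88 + 28 + 1 + 17 + 71 + 77 = 533
Step 2: Count the number of values: n = 11
Step 3: Mean = sum / n = 533 / 11 = 48.4545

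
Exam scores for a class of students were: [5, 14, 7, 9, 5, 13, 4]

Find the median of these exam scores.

7

Step 1: Sort the data in ascending order: [4, 5, 5, 7, 9, 13, 14]
Step 2: The number of values is n = 7.
Step 3: Since n is odd, the median is the middle value at position 4: 7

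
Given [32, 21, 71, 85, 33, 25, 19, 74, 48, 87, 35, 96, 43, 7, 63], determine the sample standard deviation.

28.1005

Step 1: Compute the mean: 49.2667
Step 2: Sum of squared deviations from the mean: 11054.9333
Step 3: Sample variance = 11054.9333 / 14 = 789.6381
Step 4: Standard deviation = sqrt(789.6381) = 28.1005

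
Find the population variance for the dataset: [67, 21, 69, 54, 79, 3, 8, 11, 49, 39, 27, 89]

785.5

Step 1: Compute the mean: (67 + 21 + 69 + 54 + 79 + 3 + 8 + 11 + 49 + 39 + 27 + 89) / 12 = 43
Step 2: Compute squared deviations from the mean:
  (67 - 43)^2 = 576
  (21 - 43)^2 = 484
  (69 - 43)^2 = 676
  (54 - 43)^2 = 121
  (79 - 43)^2 = 1296
  (3 - 43)^2 = 1600
  (8 - 43)^2 = 1225
  (11 - 43)^2 = 1024
  (49 - 43)^2 = 36
  (39 - 43)^2 = 16
  (27 - 43)^2 = 256
  (89 - 43)^2 = 2116
Step 3: Sum of squared deviations = 9426
Step 4: Population variance = 9426 / 12 = 785.5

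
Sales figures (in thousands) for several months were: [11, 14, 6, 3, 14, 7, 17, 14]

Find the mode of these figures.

14

Step 1: Count the frequency of each value:
  3: appears 1 time(s)
  6: appears 1 time(s)
  7: appears 1 time(s)
  11: appears 1 time(s)
  14: appears 3 time(s)
  17: appears 1 time(s)
Step 2: The value 14 appears most frequently (3 times).
Step 3: Mode = 14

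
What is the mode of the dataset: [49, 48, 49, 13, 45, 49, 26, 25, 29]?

49

Step 1: Count the frequency of each value:
  13: appears 1 time(s)
  25: appears 1 time(s)
  26: appears 1 time(s)
  29: appears 1 time(s)
  45: appears 1 time(s)
  48: appears 1 time(s)
  49: appears 3 time(s)
Step 2: The value 49 appears most frequently (3 times).
Step 3: Mode = 49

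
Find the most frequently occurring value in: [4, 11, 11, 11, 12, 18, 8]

11

Step 1: Count the frequency of each value:
  4: appears 1 time(s)
  8: appears 1 time(s)
  11: appears 3 time(s)
  12: appears 1 time(s)
  18: appears 1 time(s)
Step 2: The value 11 appears most frequently (3 times).
Step 3: Mode = 11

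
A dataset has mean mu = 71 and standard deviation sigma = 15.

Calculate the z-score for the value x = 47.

-1.6

Step 1: Recall the z-score formula: z = (x - mu) / sigma
Step 2: Substitute values: z = (47 - 71) / 15
Step 3: z = -24 / 15 = -1.6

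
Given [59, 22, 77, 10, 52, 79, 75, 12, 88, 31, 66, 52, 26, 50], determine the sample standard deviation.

25.9421

Step 1: Compute the mean: 49.9286
Step 2: Sum of squared deviations from the mean: 8748.9286
Step 3: Sample variance = 8748.9286 / 13 = 672.9945
Step 4: Standard deviation = sqrt(672.9945) = 25.9421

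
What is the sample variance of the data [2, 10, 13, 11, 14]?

22.5

Step 1: Compute the mean: (2 + 10 + 13 + 11 + 14) / 5 = 10
Step 2: Compute squared deviations from the mean:
  (2 - 10)^2 = 64
  (10 - 10)^2 = 0
  (13 - 10)^2 = 9
  (11 - 10)^2 = 1
  (14 - 10)^2 = 16
Step 3: Sum of squared deviations = 90
Step 4: Sample variance = 90 / 4 = 22.5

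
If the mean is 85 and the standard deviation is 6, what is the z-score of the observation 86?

0.1667

Step 1: Recall the z-score formula: z = (x - mu) / sigma
Step 2: Substitute values: z = (86 - 85) / 6
Step 3: z = 1 / 6 = 0.1667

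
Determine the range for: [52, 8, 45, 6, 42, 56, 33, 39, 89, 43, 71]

83

Step 1: Identify the maximum value: max = 89
Step 2: Identify the minimum value: min = 6
Step 3: Range = max - min = 89 - 6 = 83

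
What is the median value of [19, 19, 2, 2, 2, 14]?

8

Step 1: Sort the data in ascending order: [2, 2, 2, 14, 19, 19]
Step 2: The number of values is n = 6.
Step 3: Since n is even, the median is the average of positions 3 and 4:
  Median = (2 + 14) / 2 = 8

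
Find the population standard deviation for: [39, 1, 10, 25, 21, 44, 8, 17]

14.0262

Step 1: Compute the mean: 20.625
Step 2: Sum of squared deviations from the mean: 1573.875
Step 3: Population variance = 1573.875 / 8 = 196.7344
Step 4: Standard deviation = sqrt(196.7344) = 14.0262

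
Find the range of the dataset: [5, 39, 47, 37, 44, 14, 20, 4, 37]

43

Step 1: Identify the maximum value: max = 47
Step 2: Identify the minimum value: min = 4
Step 3: Range = max - min = 47 - 4 = 43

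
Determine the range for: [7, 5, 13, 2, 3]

11

Step 1: Identify the maximum value: max = 13
Step 2: Identify the minimum value: min = 2
Step 3: Range = max - min = 13 - 2 = 11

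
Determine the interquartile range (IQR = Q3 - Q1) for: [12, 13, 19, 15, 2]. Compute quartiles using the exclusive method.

10

Step 1: Sort the data: [2, 12, 13, 15, 19]
Step 2: n = 5
Step 3: Using the exclusive quartile method:
  Q1 = 7
  Q2 (median) = 13
  Q3 = 17
  IQR = Q3 - Q1 = 17 - 7 = 10
Step 4: IQR = 10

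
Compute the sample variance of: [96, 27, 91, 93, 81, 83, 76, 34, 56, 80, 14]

841.0727

Step 1: Compute the mean: (96 + 27 + 91 + 93 + 81 + 83 + 76 + 34 + 56 + 80 + 14) / 11 = 66.4545
Step 2: Compute squared deviations from the mean:
  (96 - 66.4545)^2 = 872.9339
  (27 - 66.4545)^2 = 1556.6612
  (91 - 66.4545)^2 = 602.4793
  (93 - 66.4545)^2 = 704.6612
  (81 - 66.4545)^2 = 211.5702
  (83 - 66.4545)^2 = 273.7521
  (76 - 66.4545)^2 = 91.1157
  (34 - 66.4545)^2 = 1053.2975
  (56 - 66.4545)^2 = 109.2975
  (80 - 66.4545)^2 = 183.4793
  (14 - 66.4545)^2 = 2751.4793
Step 3: Sum of squared deviations = 8410.7273
Step 4: Sample variance = 8410.7273 / 10 = 841.0727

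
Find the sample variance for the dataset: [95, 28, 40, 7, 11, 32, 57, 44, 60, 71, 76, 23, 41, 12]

700.0934

Step 1: Compute the mean: (95 + 28 + 40 + 7 + 11 + 32 + 57 + 44 + 60 + 71 + 76 + 23 + 41 + 12) / 14 = 42.6429
Step 2: Compute squared deviations from the mean:
  (95 - 42.6429)^2 = 2741.2704
  (28 - 42.6429)^2 = 214.4133
  (40 - 42.6429)^2 = 6.9847
  (7 - 42.6429)^2 = 1270.4133
  (11 - 42.6429)^2 = 1001.2704
  (32 - 42.6429)^2 = 113.2704
  (57 - 42.6429)^2 = 206.1276
  (44 - 42.6429)^2 = 1.8418
  (60 - 42.6429)^2 = 301.2704
  (71 - 42.6429)^2 = 804.1276
  (76 - 42.6429)^2 = 1112.699
  (23 - 42.6429)^2 = 385.8418
  (41 - 42.6429)^2 = 2.699
  (12 - 42.6429)^2 = 938.9847
Step 3: Sum of squared deviations = 9101.2143
Step 4: Sample variance = 9101.2143 / 13 = 700.0934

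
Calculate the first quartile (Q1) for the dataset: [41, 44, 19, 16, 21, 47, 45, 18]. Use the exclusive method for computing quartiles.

18.25

Step 1: Sort the data: [16, 18, 19, 21, 41, 44, 45, 47]
Step 2: n = 8
Step 3: Using the exclusive quartile method:
  Q1 = 18.25
  Q2 (median) = 31
  Q3 = 44.75
  IQR = Q3 - Q1 = 44.75 - 18.25 = 26.5
Step 4: Q1 = 18.25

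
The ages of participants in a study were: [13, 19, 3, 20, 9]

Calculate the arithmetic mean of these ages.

12.8

Step 1: Sum all values: 13 + 19 + 3 + 20 + 9 = 64
Step 2: Count the number of values: n = 5
Step 3: Mean = sum / n = 64 / 5 = 12.8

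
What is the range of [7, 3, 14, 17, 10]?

14

Step 1: Identify the maximum value: max = 17
Step 2: Identify the minimum value: min = 3
Step 3: Range = max - min = 17 - 3 = 14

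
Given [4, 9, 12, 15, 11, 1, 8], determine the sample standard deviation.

4.7909

Step 1: Compute the mean: 8.5714
Step 2: Sum of squared deviations from the mean: 137.7143
Step 3: Sample variance = 137.7143 / 6 = 22.9524
Step 4: Standard deviation = sqrt(22.9524) = 4.7909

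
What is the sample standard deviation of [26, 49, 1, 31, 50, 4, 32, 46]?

19.1045

Step 1: Compute the mean: 29.875
Step 2: Sum of squared deviations from the mean: 2554.875
Step 3: Sample variance = 2554.875 / 7 = 364.9821
Step 4: Standard deviation = sqrt(364.9821) = 19.1045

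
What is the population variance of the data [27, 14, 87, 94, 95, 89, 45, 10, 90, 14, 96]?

1290.2645

Step 1: Compute the mean: (27 + 14 + 87 + 94 + 95 + 89 + 45 + 10 + 90 + 14 + 96) / 11 = 60.0909
Step 2: Compute squared deviations from the mean:
  (27 - 60.0909)^2 = 1095.0083
  (14 - 60.0909)^2 = 2124.3719
  (87 - 60.0909)^2 = 724.0992
  (94 - 60.0909)^2 = 1149.8264
  (95 - 60.0909)^2 = 1218.6446
  (89 - 60.0909)^2 = 835.7355
  (45 - 60.0909)^2 = 227.7355
  (10 - 60.0909)^2 = 2509.0992
  (90 - 60.0909)^2 = 894.5537
  (14 - 60.0909)^2 = 2124.3719
  (96 - 60.0909)^2 = 1289.4628
Step 3: Sum of squared deviations = 14192.9091
Step 4: Population variance = 14192.9091 / 11 = 1290.2645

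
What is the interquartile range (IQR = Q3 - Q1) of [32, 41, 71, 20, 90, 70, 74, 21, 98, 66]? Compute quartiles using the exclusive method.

48.75

Step 1: Sort the data: [20, 21, 32, 41, 66, 70, 71, 74, 90, 98]
Step 2: n = 10
Step 3: Using the exclusive quartile method:
  Q1 = 29.25
  Q2 (median) = 68
  Q3 = 78
  IQR = Q3 - Q1 = 78 - 29.25 = 48.75
Step 4: IQR = 48.75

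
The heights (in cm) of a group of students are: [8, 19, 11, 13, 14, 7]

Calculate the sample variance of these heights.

19.2

Step 1: Compute the mean: (8 + 19 + 11 + 13 + 14 + 7) / 6 = 12
Step 2: Compute squared deviations from the mean:
  (8 - 12)^2 = 16
  (19 - 12)^2 = 49
  (11 - 12)^2 = 1
  (13 - 12)^2 = 1
  (14 - 12)^2 = 4
  (7 - 12)^2 = 25
Step 3: Sum of squared deviations = 96
Step 4: Sample variance = 96 / 5 = 19.2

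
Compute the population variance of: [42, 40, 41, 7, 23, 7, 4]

263.6735

Step 1: Compute the mean: (42 + 40 + 41 + 7 + 23 + 7 + 4) / 7 = 23.4286
Step 2: Compute squared deviations from the mean:
  (42 - 23.4286)^2 = 344.898
  (40 - 23.4286)^2 = 274.6122
  (41 - 23.4286)^2 = 308.7551
  (7 - 23.4286)^2 = 269.898
  (23 - 23.4286)^2 = 0.1837
  (7 - 23.4286)^2 = 269.898
  (4 - 23.4286)^2 = 377.4694
Step 3: Sum of squared deviations = 1845.7143
Step 4: Population variance = 1845.7143 / 7 = 263.6735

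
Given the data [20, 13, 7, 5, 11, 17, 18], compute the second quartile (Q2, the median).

13

Step 1: Sort the data: [5, 7, 11, 13, 17, 18, 20]
Step 2: n = 7
Step 3: Q2 is the median. Since n is odd, it is the middle value at position 4: 13
Step 4: Q2 = 13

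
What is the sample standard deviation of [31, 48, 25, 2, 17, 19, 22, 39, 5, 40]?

14.9948

Step 1: Compute the mean: 24.8
Step 2: Sum of squared deviations from the mean: 2023.6
Step 3: Sample variance = 2023.6 / 9 = 224.8444
Step 4: Standard deviation = sqrt(224.8444) = 14.9948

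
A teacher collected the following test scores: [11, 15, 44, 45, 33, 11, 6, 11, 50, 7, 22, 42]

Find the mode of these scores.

11

Step 1: Count the frequency of each value:
  6: appears 1 time(s)
  7: appears 1 time(s)
  11: appears 3 time(s)
  15: appears 1 time(s)
  22: appears 1 time(s)
  33: appears 1 time(s)
  42: appears 1 time(s)
  44: appears 1 time(s)
  45: appears 1 time(s)
  50: appears 1 time(s)
Step 2: The value 11 appears most frequently (3 times).
Step 3: Mode = 11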